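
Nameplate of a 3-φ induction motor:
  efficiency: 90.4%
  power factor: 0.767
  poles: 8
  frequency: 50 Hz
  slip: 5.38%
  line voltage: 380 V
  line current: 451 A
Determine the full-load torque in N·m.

2770 N·m

P_in = √3·V·I·cosφ = 1.732 × 380 × 451 × 0.767 = 227669 W
P_out = η·P_in = 0.904 × 227669 = 205813 W
n_s = 120×50/8 = 750 rpm; n = 750×(1−0.0538) = 710 rpm
ω = 2π×710/60 = 74.35 rad/s
τ = P_out/ω = 205813/74.35 = 2770 N·m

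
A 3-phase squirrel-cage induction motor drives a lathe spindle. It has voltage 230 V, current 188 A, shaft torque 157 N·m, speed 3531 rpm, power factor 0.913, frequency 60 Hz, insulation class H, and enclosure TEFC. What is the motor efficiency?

84.9 %

ω = 2π × 3531/60 = 369.8 rad/s; P_out = τω = 157 × 369.8 = 58059 W
P_in = √3·V_L·I_L·cosφ = 1.732 × 230 × 188 × 0.913 = 68376 W
η = P_out / P_in = 58059 / 68376 = 0.849 = 84.9%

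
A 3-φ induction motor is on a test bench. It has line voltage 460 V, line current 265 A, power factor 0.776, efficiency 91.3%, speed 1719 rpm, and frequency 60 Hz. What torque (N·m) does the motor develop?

P_in = √3·V·I·cosφ = 1.732 × 460 × 265 × 0.776 = 163838 W
P_out = η·P_in = 0.913 × 163838 = 149584 W
n = 1719 rpm
ω = 2π×1719/60 = 180 rad/s
τ = P_out/ω = 149584/180 = 831 N·m

831 N·m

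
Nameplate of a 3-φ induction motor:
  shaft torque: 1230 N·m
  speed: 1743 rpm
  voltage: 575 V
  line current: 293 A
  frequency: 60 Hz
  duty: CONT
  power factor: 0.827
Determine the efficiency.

ω = 2π × 1743/60 = 182.5 rad/s; P_out = τω = 1230 × 182.5 = 224475 W
P_in = √3·V_L·I_L·cosφ = 1.732 × 575 × 293 × 0.827 = 241318 W
η = P_out / P_in = 224475 / 241318 = 0.930 = 93.0%

93.0 %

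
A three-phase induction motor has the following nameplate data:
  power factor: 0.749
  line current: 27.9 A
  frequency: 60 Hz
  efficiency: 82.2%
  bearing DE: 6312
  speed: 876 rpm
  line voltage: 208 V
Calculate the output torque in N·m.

67.5 N·m

P_in = √3·V·I·cosφ = 1.732 × 208 × 27.9 × 0.749 = 7528 W
P_out = η·P_in = 0.822 × 7528 = 6188 W
n = 876 rpm
ω = 2π×876/60 = 91.73 rad/s
τ = P_out/ω = 6188/91.73 = 67.5 N·m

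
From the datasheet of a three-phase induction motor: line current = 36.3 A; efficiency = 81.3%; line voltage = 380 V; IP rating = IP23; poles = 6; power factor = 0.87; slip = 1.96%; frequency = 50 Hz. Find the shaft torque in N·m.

165 N·m

P_in = √3·V·I·cosφ = 1.732 × 380 × 36.3 × 0.87 = 20785 W
P_out = η·P_in = 0.813 × 20785 = 16898 W
n_s = 120×50/6 = 1000 rpm; n = 1000×(1−0.0196) = 980 rpm
ω = 2π×980/60 = 102.6 rad/s
τ = P_out/ω = 16898/102.6 = 165 N·m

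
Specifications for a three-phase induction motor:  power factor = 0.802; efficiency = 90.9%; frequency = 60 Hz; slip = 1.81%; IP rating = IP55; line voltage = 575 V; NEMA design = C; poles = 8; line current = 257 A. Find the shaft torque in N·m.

2020 N·m

P_in = √3·V·I·cosφ = 1.732 × 575 × 257 × 0.802 = 205269 W
P_out = η·P_in = 0.909 × 205269 = 186590 W
n_s = 120×60/8 = 900 rpm; n = 900×(1−0.0181) = 884 rpm
ω = 2π×884/60 = 92.57 rad/s
τ = P_out/ω = 186590/92.57 = 2020 N·m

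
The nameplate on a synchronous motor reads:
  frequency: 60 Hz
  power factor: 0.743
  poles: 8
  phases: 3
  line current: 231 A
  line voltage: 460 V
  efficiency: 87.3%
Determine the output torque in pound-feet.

P_in = √3·V·I·cosφ = 1.732 × 460 × 231 × 0.743 = 136743 W
P_out = η·P_in = 0.873 × 136743 = 119377 W
n = n_s = 120×60/8 = 900 rpm (synchronous)
ω = 2π×900/60 = 94.25 rad/s
τ = P_out/ω = 119377/94.25 = 1267 N·m
In lb·ft: 1267/1.356 = 934 lb·ft

934 lb·ft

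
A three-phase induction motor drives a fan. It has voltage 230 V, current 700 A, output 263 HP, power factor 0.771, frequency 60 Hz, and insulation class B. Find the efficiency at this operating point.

91.3 %

P_out = 263 × 746 = 196198 W
P_in = √3·V_L·I_L·cosφ = 1.732 × 230 × 700 × 0.771 = 214995 W
η = P_out / P_in = 196198 / 214995 = 0.913 = 91.3%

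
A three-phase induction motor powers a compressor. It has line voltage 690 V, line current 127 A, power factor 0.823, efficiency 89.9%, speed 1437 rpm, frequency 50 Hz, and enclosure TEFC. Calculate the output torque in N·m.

746 N·m

P_in = √3·V·I·cosφ = 1.732 × 690 × 127 × 0.823 = 124911 W
P_out = η·P_in = 0.899 × 124911 = 112295 W
n = 1437 rpm
ω = 2π×1437/60 = 150.5 rad/s
τ = P_out/ω = 112295/150.5 = 746 N·m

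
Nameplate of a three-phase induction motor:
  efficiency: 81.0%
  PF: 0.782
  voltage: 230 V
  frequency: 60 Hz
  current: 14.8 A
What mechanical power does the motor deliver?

P_in = √3·V·I·cosφ = 1.732 × 230 × 14.8 × 0.782 = 4610 W
P_out = η·P_in = 0.81 × 4610 = 3734 W

3.73 kW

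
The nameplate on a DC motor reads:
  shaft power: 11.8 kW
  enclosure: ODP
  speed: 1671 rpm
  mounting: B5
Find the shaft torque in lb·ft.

ω = 2π × 1671/60 = 175 rad/s
τ = P/ω = 11800/175 = 67.43 N·m
In lb·ft: 67.43/1.356 = 49.7 lb·ft

49.7 lb·ft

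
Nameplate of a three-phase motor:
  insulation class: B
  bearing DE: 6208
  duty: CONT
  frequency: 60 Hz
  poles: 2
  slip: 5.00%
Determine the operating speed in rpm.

n_s = 120f/p = 120×60/2 = 3600 rpm
n = n_s(1 − s) = 3600 × (1 − 0.05) = 3420 rpm

3420 rpm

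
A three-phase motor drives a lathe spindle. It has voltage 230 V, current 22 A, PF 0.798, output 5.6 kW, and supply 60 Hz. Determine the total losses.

P_in = √3·V·I·cosφ = 1.732×230×22×0.798 = 6994 W
P_out = 5600 W
Losses = P_in − P_out = 6994 − 5600 = 1394 W

1390 W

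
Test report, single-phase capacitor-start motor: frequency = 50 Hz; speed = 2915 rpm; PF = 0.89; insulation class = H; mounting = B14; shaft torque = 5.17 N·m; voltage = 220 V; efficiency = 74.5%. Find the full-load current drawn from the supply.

10.8 A

ω = 2π×2915/60 = 305.3 rad/s; P_out = τω = 5.17 × 305.3 = 1578 W
P_in = P_out / η = 1578 / 0.745 = 2118 W
I = P_in / (V·cosφ) = 2118 / (220 × 0.89) = 10.8 A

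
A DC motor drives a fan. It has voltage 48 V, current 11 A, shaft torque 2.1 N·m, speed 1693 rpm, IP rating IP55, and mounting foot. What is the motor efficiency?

ω = 2π × 1693/60 = 177.3 rad/s; P_out = τω = 2.1 × 177.3 = 372 W
P_in = V·I = 48 × 11 = 528 W
η = P_out / P_in = 372 / 528 = 0.705 = 70.5%

70.5 %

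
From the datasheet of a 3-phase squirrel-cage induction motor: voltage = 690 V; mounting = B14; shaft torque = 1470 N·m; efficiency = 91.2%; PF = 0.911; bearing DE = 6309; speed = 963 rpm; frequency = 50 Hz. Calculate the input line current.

ω = 2π×963/60 = 100.8 rad/s; P_out = τω = 1470 × 100.8 = 148176 W
P_in = P_out / η = 148176 / 0.912 = 162474 W
I_L = P_in / (√3·V_L·cosφ) = 162474 / (1.732 × 690 × 0.911) = 149 A

149 A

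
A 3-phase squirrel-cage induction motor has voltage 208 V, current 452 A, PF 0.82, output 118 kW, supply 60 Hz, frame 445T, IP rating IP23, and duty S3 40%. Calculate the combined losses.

15500 W

P_in = √3·V·I·cosφ = 1.732×208×452×0.82 = 133525 W
P_out = 118000 W
Losses = P_in − P_out = 133525 − 118000 = 15525 W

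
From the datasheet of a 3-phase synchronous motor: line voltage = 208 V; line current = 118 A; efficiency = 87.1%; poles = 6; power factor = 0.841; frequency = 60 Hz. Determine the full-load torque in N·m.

P_in = √3·V·I·cosφ = 1.732 × 208 × 118 × 0.841 = 35751 W
P_out = η·P_in = 0.871 × 35751 = 31139 W
n = n_s = 120×60/6 = 1200 rpm (synchronous)
ω = 2π×1200/60 = 125.7 rad/s
τ = P_out/ω = 31139/125.7 = 248 N·m

248 N·m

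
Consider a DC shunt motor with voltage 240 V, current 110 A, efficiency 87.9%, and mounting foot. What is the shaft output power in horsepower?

P_in = V·I = 240 × 110 = 26400 W
P_out = η·P_in = 0.879 × 26400 = 23206 W
= 23206/746 = 31.1 HP

31.1 HP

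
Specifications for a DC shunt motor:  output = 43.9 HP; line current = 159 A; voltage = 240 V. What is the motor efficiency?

85.8 %

P_out = 43.9 × 746 = 32749 W
P_in = V·I = 240 × 159 = 38160 W
η = P_out / P_in = 32749 / 38160 = 0.858 = 85.8%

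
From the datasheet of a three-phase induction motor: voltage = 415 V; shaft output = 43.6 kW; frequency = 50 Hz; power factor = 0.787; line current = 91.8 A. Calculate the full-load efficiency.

P_out = 43.6 kW = 43600 W
P_in = √3·V_L·I_L·cosφ = 1.732 × 415 × 91.8 × 0.787 = 51929 W
η = P_out / P_in = 43600 / 51929 = 0.840 = 84.0%

84.0 %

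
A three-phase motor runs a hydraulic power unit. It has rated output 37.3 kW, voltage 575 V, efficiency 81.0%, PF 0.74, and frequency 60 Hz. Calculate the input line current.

62.5 A

P_out = 37.3 kW = 37300 W
P_in = P_out / η = 37300 / 0.810 = 46049 W
I_L = P_in / (√3·V_L·cosφ) = 46049 / (1.732 × 575 × 0.74) = 62.5 A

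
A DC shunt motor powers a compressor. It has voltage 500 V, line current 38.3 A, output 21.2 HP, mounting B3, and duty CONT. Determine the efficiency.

P_out = 21.2 × 746 = 15815 W
P_in = V·I = 500 × 38.3 = 19150 W
η = P_out / P_in = 15815 / 19150 = 0.826 = 82.6%

82.6 %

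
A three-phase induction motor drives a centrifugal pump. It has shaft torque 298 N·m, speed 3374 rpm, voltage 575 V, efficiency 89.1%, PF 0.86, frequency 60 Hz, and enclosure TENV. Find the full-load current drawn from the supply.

138 A

ω = 2π×3374/60 = 353.3 rad/s; P_out = τω = 298 × 353.3 = 105283 W
P_in = P_out / η = 105283 / 0.891 = 118163 W
I_L = P_in / (√3·V_L·cosφ) = 118163 / (1.732 × 575 × 0.86) = 138 A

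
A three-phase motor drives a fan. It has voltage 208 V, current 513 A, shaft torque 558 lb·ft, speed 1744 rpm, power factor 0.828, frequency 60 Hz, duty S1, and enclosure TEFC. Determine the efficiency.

τ = 558 lb·ft × 1.356 = 756.6 N·m
ω = 2π × 1744/60 = 182.6 rad/s; P_out = τω = 756.6 × 182.6 = 138155 W
P_in = √3·V_L·I_L·cosφ = 1.732 × 208 × 513 × 0.828 = 153024 W
η = P_out / P_in = 138155 / 153024 = 0.903 = 90.3%

90.3 %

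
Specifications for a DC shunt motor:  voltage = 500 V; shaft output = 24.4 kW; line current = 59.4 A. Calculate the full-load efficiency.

82.2 %

P_out = 24.4 kW = 24400 W
P_in = V·I = 500 × 59.4 = 29700 W
η = P_out / P_in = 24400 / 29700 = 0.822 = 82.2%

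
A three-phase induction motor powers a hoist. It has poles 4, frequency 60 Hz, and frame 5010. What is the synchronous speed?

n_s = 120f/p = 120×60/4 = 1800 rpm

1800 rpm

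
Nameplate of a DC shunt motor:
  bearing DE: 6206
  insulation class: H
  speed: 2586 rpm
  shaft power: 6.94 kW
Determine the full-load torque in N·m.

ω = 2π × 2586/60 = 270.8 rad/s
τ = P/ω = 6940/270.8 = 25.6 N·m

25.6 N·m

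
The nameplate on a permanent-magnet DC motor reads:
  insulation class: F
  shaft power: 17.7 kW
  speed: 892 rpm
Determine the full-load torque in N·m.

ω = 2π × 892/60 = 93.41 rad/s
τ = P/ω = 17700/93.41 = 189 N·m

189 N·m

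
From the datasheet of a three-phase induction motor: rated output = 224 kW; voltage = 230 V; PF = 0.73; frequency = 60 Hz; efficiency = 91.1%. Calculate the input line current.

846 A

P_out = 224 kW = 224000 W
P_in = P_out / η = 224000 / 0.911 = 245884 W
I_L = P_in / (√3·V_L·cosφ) = 245884 / (1.732 × 230 × 0.73) = 846 A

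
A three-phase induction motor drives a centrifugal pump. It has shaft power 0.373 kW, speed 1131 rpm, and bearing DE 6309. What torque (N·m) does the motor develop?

3.15 N·m

ω = 2π × 1131/60 = 118.4 rad/s
τ = P/ω = 373/118.4 = 3.15 N·m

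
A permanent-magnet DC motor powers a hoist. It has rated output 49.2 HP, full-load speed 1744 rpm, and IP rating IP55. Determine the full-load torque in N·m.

P_out = 49.2 × 746 = 36703 W
ω = 2π × 1744/60 = 182.6 rad/s
τ = P_out/ω = 36703/182.6 = 201 N·m

201 N·m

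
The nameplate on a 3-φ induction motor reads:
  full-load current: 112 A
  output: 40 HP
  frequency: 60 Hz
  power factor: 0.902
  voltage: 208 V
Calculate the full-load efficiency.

82.0 %

P_out = 40 × 746 = 29840 W
P_in = √3·V_L·I_L·cosφ = 1.732 × 208 × 112 × 0.902 = 36395 W
η = P_out / P_in = 29840 / 36395 = 0.820 = 82.0%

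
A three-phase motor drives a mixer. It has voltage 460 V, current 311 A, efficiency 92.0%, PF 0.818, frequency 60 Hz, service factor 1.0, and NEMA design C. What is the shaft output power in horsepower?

250 HP

P_in = √3·V·I·cosφ = 1.732 × 460 × 311 × 0.818 = 202684 W
P_out = η·P_in = 0.92 × 202684 = 186469 W
= 186469/746 = 250 HP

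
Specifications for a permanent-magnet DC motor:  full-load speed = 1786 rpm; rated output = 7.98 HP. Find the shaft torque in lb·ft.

P_out = 7.98 × 746 = 5953 W
ω = 2π × 1786/60 = 187 rad/s
τ = P_out/ω = 5953/187 = 31.83 N·m
In lb·ft: 31.83/1.356 = 23.5 lb·ft

23.5 lb·ft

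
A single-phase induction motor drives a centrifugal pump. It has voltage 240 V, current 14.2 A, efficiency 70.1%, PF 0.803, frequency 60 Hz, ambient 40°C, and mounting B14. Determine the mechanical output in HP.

2.57 HP

P_in = V·I·cosφ = 240 × 14.2 × 0.803 = 2737 W
P_out = η·P_in = 0.701 × 2737 = 1919 W
= 1919/746 = 2.57 HP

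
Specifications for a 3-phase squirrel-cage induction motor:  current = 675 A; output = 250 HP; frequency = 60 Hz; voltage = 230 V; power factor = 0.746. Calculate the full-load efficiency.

P_out = 250 × 746 = 186500 W
P_in = √3·V_L·I_L·cosφ = 1.732 × 230 × 675 × 0.746 = 200594 W
η = P_out / P_in = 186500 / 200594 = 0.930 = 93.0%

93.0 %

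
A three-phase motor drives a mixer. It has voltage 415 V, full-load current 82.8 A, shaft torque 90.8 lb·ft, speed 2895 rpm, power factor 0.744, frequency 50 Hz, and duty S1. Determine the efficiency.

84.3 %

τ = 90.8 lb·ft × 1.356 = 123.1 N·m
ω = 2π × 2895/60 = 303.2 rad/s; P_out = τω = 123.1 × 303.2 = 37324 W
P_in = √3·V_L·I_L·cosφ = 1.732 × 415 × 82.8 × 0.744 = 44279 W
η = P_out / P_in = 37324 / 44279 = 0.843 = 84.3%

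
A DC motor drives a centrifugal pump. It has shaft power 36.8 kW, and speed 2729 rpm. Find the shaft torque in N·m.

ω = 2π × 2729/60 = 285.8 rad/s
τ = P/ω = 36800/285.8 = 129 N·m

129 N·m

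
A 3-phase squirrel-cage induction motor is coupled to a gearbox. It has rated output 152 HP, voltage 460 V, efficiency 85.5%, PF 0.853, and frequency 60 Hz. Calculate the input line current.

195 A

P_out = 152 × 746 = 113392 W
P_in = P_out / η = 113392 / 0.855 = 132622 W
I_L = P_in / (√3·V_L·cosφ) = 132622 / (1.732 × 460 × 0.853) = 195 A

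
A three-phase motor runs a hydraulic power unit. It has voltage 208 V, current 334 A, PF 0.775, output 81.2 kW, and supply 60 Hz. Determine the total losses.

P_in = √3·V·I·cosφ = 1.732×208×334×0.775 = 93252 W
P_out = 81200 W
Losses = P_in − P_out = 93252 − 81200 = 12052 W

12100 W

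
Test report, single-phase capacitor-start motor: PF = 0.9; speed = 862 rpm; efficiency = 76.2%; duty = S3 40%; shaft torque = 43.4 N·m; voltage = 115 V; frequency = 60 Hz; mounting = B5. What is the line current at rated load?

49.7 A

ω = 2π×862/60 = 90.27 rad/s; P_out = τω = 43.4 × 90.27 = 3918 W
P_in = P_out / η = 3918 / 0.762 = 5142 W
I = P_in / (V·cosφ) = 5142 / (115 × 0.9) = 49.7 A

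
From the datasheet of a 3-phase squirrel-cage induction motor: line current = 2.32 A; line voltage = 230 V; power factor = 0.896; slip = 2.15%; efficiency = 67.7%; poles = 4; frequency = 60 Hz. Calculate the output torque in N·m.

3.04 N·m

P_in = √3·V·I·cosφ = 1.732 × 230 × 2.32 × 0.896 = 828 W
P_out = η·P_in = 0.677 × 828 = 561 W
n_s = 120×60/4 = 1800 rpm; n = 1800×(1−0.0215) = 1761 rpm
ω = 2π×1761/60 = 184.4 rad/s
τ = P_out/ω = 561/184.4 = 3.04 N·m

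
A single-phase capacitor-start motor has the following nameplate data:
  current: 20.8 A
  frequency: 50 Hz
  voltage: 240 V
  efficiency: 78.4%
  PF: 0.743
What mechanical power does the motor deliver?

P_in = V·I·cosφ = 240 × 20.8 × 0.743 = 3709 W
P_out = η·P_in = 0.784 × 3709 = 2908 W

2.91 kW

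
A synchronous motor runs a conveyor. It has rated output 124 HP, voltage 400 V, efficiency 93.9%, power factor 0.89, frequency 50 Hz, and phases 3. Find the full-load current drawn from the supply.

P_out = 124 × 746 = 92504 W
P_in = P_out / η = 92504 / 0.939 = 98513 W
I_L = P_in / (√3·V_L·cosφ) = 98513 / (1.732 × 400 × 0.89) = 160 A

160 A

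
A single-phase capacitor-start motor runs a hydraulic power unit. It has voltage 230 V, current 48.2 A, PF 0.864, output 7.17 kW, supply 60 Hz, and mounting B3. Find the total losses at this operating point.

P_in = V·I·cosφ = 230×48.2×0.864 = 9578 W
P_out = 7170 W
Losses = P_in − P_out = 9578 − 7170 = 2408 W

2410 W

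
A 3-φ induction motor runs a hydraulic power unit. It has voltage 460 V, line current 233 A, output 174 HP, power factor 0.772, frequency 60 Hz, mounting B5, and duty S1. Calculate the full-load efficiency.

90.6 %

P_out = 174 × 746 = 129804 W
P_in = √3·V_L·I_L·cosφ = 1.732 × 460 × 233 × 0.772 = 143311 W
η = P_out / P_in = 129804 / 143311 = 0.906 = 90.6%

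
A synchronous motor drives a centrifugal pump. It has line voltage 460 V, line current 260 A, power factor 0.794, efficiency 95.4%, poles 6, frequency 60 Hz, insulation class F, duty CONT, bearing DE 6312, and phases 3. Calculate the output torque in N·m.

1250 N·m

P_in = √3·V·I·cosφ = 1.732 × 460 × 260 × 0.794 = 164475 W
P_out = η·P_in = 0.954 × 164475 = 156909 W
n = n_s = 120×60/6 = 1200 rpm (synchronous)
ω = 2π×1200/60 = 125.7 rad/s
τ = P_out/ω = 156909/125.7 = 1250 N·m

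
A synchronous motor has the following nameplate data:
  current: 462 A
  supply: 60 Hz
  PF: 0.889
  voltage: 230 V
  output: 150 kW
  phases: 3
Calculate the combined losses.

13.6 kW

P_in = √3·V·I·cosφ = 1.732×230×462×0.889 = 163614 W
P_out = 150000 W
Losses = P_in − P_out = 163614 − 150000 = 13614 W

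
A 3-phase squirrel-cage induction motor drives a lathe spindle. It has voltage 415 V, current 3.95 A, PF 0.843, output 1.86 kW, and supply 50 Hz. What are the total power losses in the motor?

533 W

P_in = √3·V·I·cosφ = 1.732×415×3.95×0.843 = 2393 W
P_out = 1860 W
Losses = P_in − P_out = 2393 − 1860 = 533 W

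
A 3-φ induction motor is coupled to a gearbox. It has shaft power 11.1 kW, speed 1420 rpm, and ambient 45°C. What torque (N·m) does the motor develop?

74.6 N·m

ω = 2π × 1420/60 = 148.7 rad/s
τ = P/ω = 11100/148.7 = 74.6 N·m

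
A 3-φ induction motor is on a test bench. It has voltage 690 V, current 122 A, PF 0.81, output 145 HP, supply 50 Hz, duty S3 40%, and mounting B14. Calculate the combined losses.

P_in = √3·V·I·cosφ = 1.732×690×122×0.81 = 118098 W
P_out = 145×746 = 108170 W
Losses = P_in − P_out = 118098 − 108170 = 9928 W

9930 W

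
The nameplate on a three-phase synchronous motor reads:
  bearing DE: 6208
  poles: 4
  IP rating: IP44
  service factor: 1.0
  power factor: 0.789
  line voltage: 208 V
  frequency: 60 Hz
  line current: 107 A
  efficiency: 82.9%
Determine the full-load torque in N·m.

134 N·m

P_in = √3·V·I·cosφ = 1.732 × 208 × 107 × 0.789 = 30414 W
P_out = η·P_in = 0.829 × 30414 = 25213 W
n = n_s = 120×60/4 = 1800 rpm (synchronous)
ω = 2π×1800/60 = 188.5 rad/s
τ = P_out/ω = 25213/188.5 = 134 N·m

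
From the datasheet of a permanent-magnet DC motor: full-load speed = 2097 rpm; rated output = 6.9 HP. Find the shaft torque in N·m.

P_out = 6.9 × 746 = 5147 W
ω = 2π × 2097/60 = 219.6 rad/s
τ = P_out/ω = 5147/219.6 = 23.4 N·m

23.4 N·m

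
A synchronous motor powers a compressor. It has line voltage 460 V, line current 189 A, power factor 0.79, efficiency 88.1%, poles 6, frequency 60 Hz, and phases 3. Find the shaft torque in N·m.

P_in = √3·V·I·cosφ = 1.732 × 460 × 189 × 0.79 = 118958 W
P_out = η·P_in = 0.881 × 118958 = 104802 W
n = n_s = 120×60/6 = 1200 rpm (synchronous)
ω = 2π×1200/60 = 125.7 rad/s
τ = P_out/ω = 104802/125.7 = 834 N·m

834 N·m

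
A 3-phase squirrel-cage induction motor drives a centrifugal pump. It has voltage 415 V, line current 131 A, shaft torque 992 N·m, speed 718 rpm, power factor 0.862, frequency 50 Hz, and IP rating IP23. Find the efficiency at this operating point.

ω = 2π × 718/60 = 75.19 rad/s; P_out = τω = 992 × 75.19 = 74588 W
P_in = √3·V_L·I_L·cosφ = 1.732 × 415 × 131 × 0.862 = 81166 W
η = P_out / P_in = 74588 / 81166 = 0.919 = 91.9%

91.9 %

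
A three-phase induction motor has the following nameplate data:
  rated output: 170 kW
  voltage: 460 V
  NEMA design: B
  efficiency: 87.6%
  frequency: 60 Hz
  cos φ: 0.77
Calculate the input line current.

P_out = 170 kW = 170000 W
P_in = P_out / η = 170000 / 0.876 = 194064 W
I_L = P_in / (√3·V_L·cosφ) = 194064 / (1.732 × 460 × 0.77) = 316 A

316 A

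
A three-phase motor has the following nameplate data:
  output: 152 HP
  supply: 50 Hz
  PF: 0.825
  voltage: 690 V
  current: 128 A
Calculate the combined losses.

P_in = √3·V·I·cosφ = 1.732×690×128×0.825 = 126200 W
P_out = 152×746 = 113392 W
Losses = P_in − P_out = 126200 − 113392 = 12808 W

12800 W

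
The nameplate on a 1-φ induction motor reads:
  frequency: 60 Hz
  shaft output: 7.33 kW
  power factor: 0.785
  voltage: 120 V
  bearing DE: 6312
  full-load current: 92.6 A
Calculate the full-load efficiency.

P_out = 7.33 kW = 7330 W
P_in = V·I·cosφ = 120 × 92.6 × 0.785 = 8723 W
η = P_out / P_in = 7330 / 8723 = 0.840 = 84.0%

84.0 %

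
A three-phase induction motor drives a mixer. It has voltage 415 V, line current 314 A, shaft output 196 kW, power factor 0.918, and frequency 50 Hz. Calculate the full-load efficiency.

P_out = 196 kW = 196000 W
P_in = √3·V_L·I_L·cosφ = 1.732 × 415 × 314 × 0.918 = 207190 W
η = P_out / P_in = 196000 / 207190 = 0.946 = 94.6%

94.6 %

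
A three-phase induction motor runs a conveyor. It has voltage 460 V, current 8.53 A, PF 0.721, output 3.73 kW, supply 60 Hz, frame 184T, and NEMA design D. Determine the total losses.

1.17 kW

P_in = √3·V·I·cosφ = 1.732×460×8.53×0.721 = 4900 W
P_out = 3730 W
Losses = P_in − P_out = 4900 − 3730 = 1170 W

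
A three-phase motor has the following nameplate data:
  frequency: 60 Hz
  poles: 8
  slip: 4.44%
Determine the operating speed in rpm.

860 rpm

n_s = 120f/p = 120×60/8 = 900 rpm
n = n_s(1 − s) = 900 × (1 − 0.0444) = 860 rpm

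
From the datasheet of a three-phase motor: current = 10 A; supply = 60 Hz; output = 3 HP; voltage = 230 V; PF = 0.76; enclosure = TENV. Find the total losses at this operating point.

P_in = √3·V·I·cosφ = 1.732×230×10×0.76 = 3028 W
P_out = 3×746 = 2238 W
Losses = P_in − P_out = 3028 − 2238 = 790 W

790 W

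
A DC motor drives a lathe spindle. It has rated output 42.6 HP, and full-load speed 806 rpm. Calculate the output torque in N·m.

377 N·m

P_out = 42.6 × 746 = 31780 W
ω = 2π × 806/60 = 84.4 rad/s
τ = P_out/ω = 31780/84.4 = 377 N·m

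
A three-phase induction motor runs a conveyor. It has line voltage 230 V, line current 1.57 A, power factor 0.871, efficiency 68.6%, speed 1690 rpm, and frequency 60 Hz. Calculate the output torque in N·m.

2.11 N·m

P_in = √3·V·I·cosφ = 1.732 × 230 × 1.57 × 0.871 = 545 W
P_out = η·P_in = 0.686 × 545 = 374 W
n = 1690 rpm
ω = 2π×1690/60 = 177 rad/s
τ = P_out/ω = 374/177 = 2.11 N·m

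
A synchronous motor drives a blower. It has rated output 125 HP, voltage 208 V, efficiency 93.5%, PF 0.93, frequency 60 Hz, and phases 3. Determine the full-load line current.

298 A

P_out = 125 × 746 = 93250 W
P_in = P_out / η = 93250 / 0.935 = 99733 W
I_L = P_in / (√3·V_L·cosφ) = 99733 / (1.732 × 208 × 0.93) = 298 A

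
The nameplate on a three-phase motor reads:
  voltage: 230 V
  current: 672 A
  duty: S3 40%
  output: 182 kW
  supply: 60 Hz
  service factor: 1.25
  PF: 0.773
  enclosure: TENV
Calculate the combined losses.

24.9 kW

P_in = √3·V·I·cosφ = 1.732×230×672×0.773 = 206930 W
P_out = 182000 W
Losses = P_in − P_out = 206930 − 182000 = 24930 W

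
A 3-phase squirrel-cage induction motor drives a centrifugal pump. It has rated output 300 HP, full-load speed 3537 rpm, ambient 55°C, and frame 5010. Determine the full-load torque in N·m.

P_out = 300 × 746 = 223800 W
ω = 2π × 3537/60 = 370.4 rad/s
τ = P_out/ω = 223800/370.4 = 604 N·m

604 N·m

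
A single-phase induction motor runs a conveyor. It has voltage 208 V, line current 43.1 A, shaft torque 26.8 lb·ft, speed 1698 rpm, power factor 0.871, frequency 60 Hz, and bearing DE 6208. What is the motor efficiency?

82.7 %

τ = 26.8 lb·ft × 1.356 = 36.34 N·m
ω = 2π × 1698/60 = 177.8 rad/s; P_out = τω = 36.34 × 177.8 = 6461 W
P_in = V·I·cosφ = 208 × 43.1 × 0.871 = 7808 W
η = P_out / P_in = 6461 / 7808 = 0.827 = 82.7%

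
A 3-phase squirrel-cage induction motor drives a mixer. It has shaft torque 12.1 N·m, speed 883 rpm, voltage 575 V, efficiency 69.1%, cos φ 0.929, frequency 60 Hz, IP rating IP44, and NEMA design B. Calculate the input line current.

ω = 2π×883/60 = 92.47 rad/s; P_out = τω = 12.1 × 92.47 = 1119 W
P_in = P_out / η = 1119 / 0.691 = 1619 W
I_L = P_in / (√3·V_L·cosφ) = 1619 / (1.732 × 575 × 0.929) = 1.75 A

1.75 A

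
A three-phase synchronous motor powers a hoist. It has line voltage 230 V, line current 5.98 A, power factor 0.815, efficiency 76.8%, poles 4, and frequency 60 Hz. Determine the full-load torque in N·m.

7.91 N·m

P_in = √3·V·I·cosφ = 1.732 × 230 × 5.98 × 0.815 = 1941 W
P_out = η·P_in = 0.768 × 1941 = 1491 W
n = n_s = 120×60/4 = 1800 rpm (synchronous)
ω = 2π×1800/60 = 188.5 rad/s
τ = P_out/ω = 1491/188.5 = 7.91 N·m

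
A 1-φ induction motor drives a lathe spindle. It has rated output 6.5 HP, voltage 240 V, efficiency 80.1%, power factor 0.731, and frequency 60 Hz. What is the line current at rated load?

34.5 A

P_out = 6.5 × 746 = 4849 W
P_in = P_out / η = 4849 / 0.801 = 6054 W
I = P_in / (V·cosφ) = 6054 / (240 × 0.731) = 34.5 A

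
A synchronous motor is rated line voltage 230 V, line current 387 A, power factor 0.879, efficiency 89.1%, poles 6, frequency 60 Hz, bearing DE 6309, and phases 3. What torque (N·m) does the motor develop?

P_in = √3·V·I·cosφ = 1.732 × 230 × 387 × 0.879 = 135511 W
P_out = η·P_in = 0.891 × 135511 = 120740 W
n = n_s = 120×60/6 = 1200 rpm (synchronous)
ω = 2π×1200/60 = 125.7 rad/s
τ = P_out/ω = 120740/125.7 = 961 N·m

961 N·m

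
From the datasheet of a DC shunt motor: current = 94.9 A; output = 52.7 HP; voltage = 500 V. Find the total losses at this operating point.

8140 W

P_in = V·I = 500×94.9 = 47450 W
P_out = 52.7×746 = 39314 W
Losses = P_in − P_out = 47450 − 39314 = 8136 W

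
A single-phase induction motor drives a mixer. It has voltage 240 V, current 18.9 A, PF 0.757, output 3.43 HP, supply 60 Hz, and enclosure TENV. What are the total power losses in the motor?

P_in = V·I·cosφ = 240×18.9×0.757 = 3434 W
P_out = 3.43×746 = 2559 W
Losses = P_in − P_out = 3434 − 2559 = 875 W

875 W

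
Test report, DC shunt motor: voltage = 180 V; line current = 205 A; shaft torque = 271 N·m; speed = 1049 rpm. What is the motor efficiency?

ω = 2π × 1049/60 = 109.9 rad/s; P_out = τω = 271 × 109.9 = 29783 W
P_in = V·I = 180 × 205 = 36900 W
η = P_out / P_in = 29783 / 36900 = 0.807 = 80.7%

80.7 %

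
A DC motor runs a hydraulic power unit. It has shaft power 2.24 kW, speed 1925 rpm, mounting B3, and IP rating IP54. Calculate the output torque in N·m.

ω = 2π × 1925/60 = 201.6 rad/s
τ = P/ω = 2240/201.6 = 11.1 N·m

11.1 N·m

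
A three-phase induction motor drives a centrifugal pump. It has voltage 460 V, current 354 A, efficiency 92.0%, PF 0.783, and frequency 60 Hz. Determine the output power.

P_in = √3·V·I·cosφ = 1.732 × 460 × 354 × 0.783 = 220836 W
P_out = η·P_in = 0.92 × 220836 = 203169 W

203 kW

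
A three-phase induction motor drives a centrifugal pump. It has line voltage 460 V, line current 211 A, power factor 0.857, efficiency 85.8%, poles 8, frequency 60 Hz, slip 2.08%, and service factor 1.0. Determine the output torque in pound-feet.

P_in = √3·V·I·cosφ = 1.732 × 460 × 211 × 0.857 = 144068 W
P_out = η·P_in = 0.858 × 144068 = 123610 W
n_s = 120×60/8 = 900 rpm; n = 900×(1−0.0208) = 881 rpm
ω = 2π×881/60 = 92.26 rad/s
τ = P_out/ω = 123610/92.26 = 1340 N·m
In lb·ft: 1340/1.356 = 988 lb·ft

988 lb·ft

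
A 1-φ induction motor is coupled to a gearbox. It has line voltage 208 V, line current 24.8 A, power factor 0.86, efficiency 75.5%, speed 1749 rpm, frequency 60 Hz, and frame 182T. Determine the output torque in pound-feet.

P_in = V·I·cosφ = 208 × 24.8 × 0.86 = 4436 W
P_out = η·P_in = 0.755 × 4436 = 3349 W
n = 1749 rpm
ω = 2π×1749/60 = 183.2 rad/s
τ = P_out/ω = 3349/183.2 = 18.28 N·m
In lb·ft: 18.28/1.356 = 13.5 lb·ft

13.5 lb·ft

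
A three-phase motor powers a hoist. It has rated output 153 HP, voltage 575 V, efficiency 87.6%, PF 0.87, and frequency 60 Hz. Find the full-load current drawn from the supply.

P_out = 153 × 746 = 114138 W
P_in = P_out / η = 114138 / 0.876 = 130295 W
I_L = P_in / (√3·V_L·cosφ) = 130295 / (1.732 × 575 × 0.87) = 150 A

150 A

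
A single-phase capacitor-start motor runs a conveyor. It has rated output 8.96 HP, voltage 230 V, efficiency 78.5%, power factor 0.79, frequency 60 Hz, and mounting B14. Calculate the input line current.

46.9 A

P_out = 8.96 × 746 = 6684 W
P_in = P_out / η = 6684 / 0.785 = 8515 W
I = P_in / (V·cosφ) = 8515 / (230 × 0.79) = 46.9 A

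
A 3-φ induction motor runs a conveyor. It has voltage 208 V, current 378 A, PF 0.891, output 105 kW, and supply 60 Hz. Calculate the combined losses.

16.3 kW

P_in = √3·V·I·cosφ = 1.732×208×378×0.891 = 121334 W
P_out = 105000 W
Losses = P_in − P_out = 121334 − 105000 = 16334 W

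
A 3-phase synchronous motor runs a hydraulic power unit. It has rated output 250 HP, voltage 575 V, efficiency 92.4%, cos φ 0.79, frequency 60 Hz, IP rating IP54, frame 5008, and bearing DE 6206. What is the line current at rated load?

257 A

P_out = 250 × 746 = 186500 W
P_in = P_out / η = 186500 / 0.924 = 201840 W
I_L = P_in / (√3·V_L·cosφ) = 201840 / (1.732 × 575 × 0.79) = 257 A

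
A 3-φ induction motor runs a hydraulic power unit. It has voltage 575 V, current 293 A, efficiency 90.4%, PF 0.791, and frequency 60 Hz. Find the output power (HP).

280 HP

P_in = √3·V·I·cosφ = 1.732 × 575 × 293 × 0.791 = 230813 W
P_out = η·P_in = 0.904 × 230813 = 208655 W
= 208655/746 = 280 HP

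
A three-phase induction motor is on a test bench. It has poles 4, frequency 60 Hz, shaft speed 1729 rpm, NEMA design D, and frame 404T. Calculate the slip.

n_s = 120f/p = 120×60/4 = 1800 rpm
s = (n_s − n)/n_s = (1800 − 1729)/1800 = 0.0394

3.9 %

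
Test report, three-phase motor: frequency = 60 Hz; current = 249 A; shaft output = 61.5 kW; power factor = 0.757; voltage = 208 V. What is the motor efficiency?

P_out = 61.5 kW = 61500 W
P_in = √3·V_L·I_L·cosφ = 1.732 × 208 × 249 × 0.757 = 67906 W
η = P_out / P_in = 61500 / 67906 = 0.906 = 90.6%

90.6 %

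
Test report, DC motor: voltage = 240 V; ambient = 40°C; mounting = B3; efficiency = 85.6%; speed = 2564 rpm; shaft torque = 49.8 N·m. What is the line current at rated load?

ω = 2π×2564/60 = 268.5 rad/s; P_out = τω = 49.8 × 268.5 = 13371 W
P_in = P_out / η = 13371 / 0.856 = 15620 W
I = P_in / V = 15620 / 240 = 65.1 A

65.1 A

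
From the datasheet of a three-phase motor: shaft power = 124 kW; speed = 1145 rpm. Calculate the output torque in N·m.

1030 N·m

ω = 2π × 1145/60 = 119.9 rad/s
τ = P/ω = 124000/119.9 = 1030 N·m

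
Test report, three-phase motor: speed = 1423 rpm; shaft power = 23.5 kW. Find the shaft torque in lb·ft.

ω = 2π × 1423/60 = 149 rad/s
τ = P/ω = 23500/149 = 157.7 N·m
In lb·ft: 157.7/1.356 = 116 lb·ft

116 lb·ft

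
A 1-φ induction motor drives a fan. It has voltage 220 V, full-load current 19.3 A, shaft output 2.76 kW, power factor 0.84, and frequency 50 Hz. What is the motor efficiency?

77.4 %

P_out = 2.76 kW = 2760 W
P_in = V·I·cosφ = 220 × 19.3 × 0.84 = 3567 W
η = P_out / P_in = 2760 / 3567 = 0.774 = 77.4%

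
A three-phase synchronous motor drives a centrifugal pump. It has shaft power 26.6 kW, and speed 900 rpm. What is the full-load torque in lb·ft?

208 lb·ft

ω = 2π × 900/60 = 94.25 rad/s
τ = P/ω = 26600/94.25 = 282.2 N·m
In lb·ft: 282.2/1.356 = 208 lb·ft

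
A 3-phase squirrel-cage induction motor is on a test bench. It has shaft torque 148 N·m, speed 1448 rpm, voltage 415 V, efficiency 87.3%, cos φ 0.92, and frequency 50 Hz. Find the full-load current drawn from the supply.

ω = 2π×1448/60 = 151.6 rad/s; P_out = τω = 148 × 151.6 = 22437 W
P_in = P_out / η = 22437 / 0.873 = 25701 W
I_L = P_in / (√3·V_L·cosφ) = 25701 / (1.732 × 415 × 0.92) = 38.9 A

38.9 A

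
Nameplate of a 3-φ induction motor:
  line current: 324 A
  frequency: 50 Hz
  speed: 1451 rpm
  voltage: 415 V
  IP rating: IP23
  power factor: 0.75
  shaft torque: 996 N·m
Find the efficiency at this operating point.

ω = 2π × 1451/60 = 151.9 rad/s; P_out = τω = 996 × 151.9 = 151292 W
P_in = √3·V_L·I_L·cosφ = 1.732 × 415 × 324 × 0.75 = 174664 W
η = P_out / P_in = 151292 / 174664 = 0.866 = 86.6%

86.6 %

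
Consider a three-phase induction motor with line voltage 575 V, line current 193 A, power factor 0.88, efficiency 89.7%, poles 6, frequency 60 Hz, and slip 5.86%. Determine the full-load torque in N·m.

1280 N·m

P_in = √3·V·I·cosφ = 1.732 × 575 × 193 × 0.88 = 169144 W
P_out = η·P_in = 0.897 × 169144 = 151722 W
n_s = 120×60/6 = 1200 rpm; n = 1200×(1−0.0586) = 1130 rpm
ω = 2π×1130/60 = 118.3 rad/s
τ = P_out/ω = 151722/118.3 = 1280 N·m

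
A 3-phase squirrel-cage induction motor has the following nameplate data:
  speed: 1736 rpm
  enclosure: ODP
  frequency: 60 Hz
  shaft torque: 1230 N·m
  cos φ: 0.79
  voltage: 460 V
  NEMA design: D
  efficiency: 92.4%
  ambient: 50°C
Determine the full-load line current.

ω = 2π×1736/60 = 181.8 rad/s; P_out = τω = 1230 × 181.8 = 223614 W
P_in = P_out / η = 223614 / 0.924 = 242006 W
I_L = P_in / (√3·V_L·cosφ) = 242006 / (1.732 × 460 × 0.79) = 384 A

384 A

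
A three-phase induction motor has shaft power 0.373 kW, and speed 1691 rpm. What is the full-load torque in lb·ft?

1.55 lb·ft

ω = 2π × 1691/60 = 177.1 rad/s
τ = P/ω = 373/177.1 = 2.106 N·m
In lb·ft: 2.106/1.356 = 1.55 lb·ft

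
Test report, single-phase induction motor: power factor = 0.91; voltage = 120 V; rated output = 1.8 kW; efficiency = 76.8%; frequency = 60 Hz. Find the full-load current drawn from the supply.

21.5 A

P_out = 1.8 kW = 1800 W
P_in = P_out / η = 1800 / 0.768 = 2344 W
I = P_in / (V·cosφ) = 2344 / (120 × 0.91) = 21.5 A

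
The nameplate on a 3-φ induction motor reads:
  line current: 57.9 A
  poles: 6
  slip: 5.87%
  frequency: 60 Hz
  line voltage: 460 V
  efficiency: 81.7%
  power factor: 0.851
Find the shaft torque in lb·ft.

P_in = √3·V·I·cosφ = 1.732 × 460 × 57.9 × 0.851 = 39257 W
P_out = η·P_in = 0.817 × 39257 = 32073 W
n_s = 120×60/6 = 1200 rpm; n = 1200×(1−0.0587) = 1130 rpm
ω = 2π×1130/60 = 118.3 rad/s
τ = P_out/ω = 32073/118.3 = 271.1 N·m
In lb·ft: 271.1/1.356 = 200 lb·ft

200 lb·ft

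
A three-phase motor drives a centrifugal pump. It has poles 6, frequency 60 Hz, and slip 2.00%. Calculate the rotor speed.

n_s = 120f/p = 120×60/6 = 1200 rpm
n = n_s(1 − s) = 1200 × (1 − 0.02) = 1176 rpm

1176 rpm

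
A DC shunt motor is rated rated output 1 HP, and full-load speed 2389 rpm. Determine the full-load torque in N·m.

2.98 N·m

P_out = 1 × 746 = 746 W
ω = 2π × 2389/60 = 250.2 rad/s
τ = P_out/ω = 746/250.2 = 2.98 N·m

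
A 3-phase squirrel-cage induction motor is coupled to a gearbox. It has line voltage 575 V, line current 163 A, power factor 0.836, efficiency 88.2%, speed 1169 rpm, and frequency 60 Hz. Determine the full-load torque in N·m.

978 N·m

P_in = √3·V·I·cosφ = 1.732 × 575 × 163 × 0.836 = 135709 W
P_out = η·P_in = 0.882 × 135709 = 119695 W
n = 1169 rpm
ω = 2π×1169/60 = 122.4 rad/s
τ = P_out/ω = 119695/122.4 = 978 N·m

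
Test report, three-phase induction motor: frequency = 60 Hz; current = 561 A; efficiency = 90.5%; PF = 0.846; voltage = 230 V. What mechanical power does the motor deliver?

P_in = √3·V·I·cosφ = 1.732 × 230 × 561 × 0.846 = 189064 W
P_out = η·P_in = 0.905 × 189064 = 171103 W

171 kW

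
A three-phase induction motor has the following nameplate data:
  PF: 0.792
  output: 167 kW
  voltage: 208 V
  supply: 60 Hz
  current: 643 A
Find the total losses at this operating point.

P_in = √3·V·I·cosφ = 1.732×208×643×0.792 = 183463 W
P_out = 167000 W
Losses = P_in − P_out = 183463 − 167000 = 16463 W

16500 W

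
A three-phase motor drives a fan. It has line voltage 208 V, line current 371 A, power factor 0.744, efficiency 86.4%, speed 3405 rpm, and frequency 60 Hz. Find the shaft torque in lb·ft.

178 lb·ft

P_in = √3·V·I·cosφ = 1.732 × 208 × 371 × 0.744 = 99439 W
P_out = η·P_in = 0.864 × 99439 = 85915 W
n = 3405 rpm
ω = 2π×3405/60 = 356.6 rad/s
τ = P_out/ω = 85915/356.6 = 240.9 N·m
In lb·ft: 240.9/1.356 = 178 lb·ft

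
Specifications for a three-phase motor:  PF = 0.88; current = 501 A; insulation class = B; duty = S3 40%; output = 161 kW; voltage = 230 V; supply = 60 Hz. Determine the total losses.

14600 W

P_in = √3·V·I·cosφ = 1.732×230×501×0.88 = 175629 W
P_out = 161000 W
Losses = P_in − P_out = 175629 − 161000 = 14629 W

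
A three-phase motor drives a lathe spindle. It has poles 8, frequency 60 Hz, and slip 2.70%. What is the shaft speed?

n_s = 120f/p = 120×60/8 = 900 rpm
n = n_s(1 − s) = 900 × (1 − 0.027) = 876 rpm

876 rpm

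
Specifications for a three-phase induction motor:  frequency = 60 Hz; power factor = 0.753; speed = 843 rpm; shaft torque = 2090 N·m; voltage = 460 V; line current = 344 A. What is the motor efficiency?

ω = 2π × 843/60 = 88.28 rad/s; P_out = τω = 2090 × 88.28 = 184505 W
P_in = √3·V_L·I_L·cosφ = 1.732 × 460 × 344 × 0.753 = 206376 W
η = P_out / P_in = 184505 / 206376 = 0.894 = 89.4%

89.4 %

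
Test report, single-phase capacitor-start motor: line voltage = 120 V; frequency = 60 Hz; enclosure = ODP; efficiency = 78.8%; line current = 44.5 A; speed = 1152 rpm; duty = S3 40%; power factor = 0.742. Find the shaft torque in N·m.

P_in = V·I·cosφ = 120 × 44.5 × 0.742 = 3962 W
P_out = η·P_in = 0.788 × 3962 = 3122 W
n = 1152 rpm
ω = 2π×1152/60 = 120.6 rad/s
τ = P_out/ω = 3122/120.6 = 25.9 N·m

25.9 N·m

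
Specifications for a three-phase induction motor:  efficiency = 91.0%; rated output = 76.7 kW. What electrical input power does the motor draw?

P_out = 76700 W
P_in = P_out/η = 76700/0.91 = 84286 W = 84.3 kW

84.3 kW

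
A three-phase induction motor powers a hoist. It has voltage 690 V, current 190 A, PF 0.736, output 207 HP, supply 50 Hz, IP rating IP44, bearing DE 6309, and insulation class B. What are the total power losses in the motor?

P_in = √3·V·I·cosφ = 1.732×690×190×0.736 = 167120 W
P_out = 207×746 = 154422 W
Losses = P_in − P_out = 167120 − 154422 = 12698 W

12.7 kW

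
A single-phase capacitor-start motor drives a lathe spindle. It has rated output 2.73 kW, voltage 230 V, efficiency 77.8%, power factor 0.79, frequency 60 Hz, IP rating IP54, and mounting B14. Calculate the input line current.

P_out = 2.73 kW = 2730 W
P_in = P_out / η = 2730 / 0.778 = 3509 W
I = P_in / (V·cosφ) = 3509 / (230 × 0.79) = 19.3 A

19.3 A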